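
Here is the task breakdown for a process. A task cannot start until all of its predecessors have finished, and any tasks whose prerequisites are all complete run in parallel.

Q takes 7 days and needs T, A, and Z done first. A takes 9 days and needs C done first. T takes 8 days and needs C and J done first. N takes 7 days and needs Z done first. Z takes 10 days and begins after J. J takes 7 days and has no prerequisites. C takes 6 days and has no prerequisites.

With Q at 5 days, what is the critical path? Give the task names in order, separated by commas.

J, Z, N

Baseline: J→Z→Q = 7+10+7 = 24 → 24 days.
Since Q is critical, the -2 change carries straight to that chain (now 22 days).
The binding chain switches to J→Z→N = 7+10+7 = 24; finish 24 days.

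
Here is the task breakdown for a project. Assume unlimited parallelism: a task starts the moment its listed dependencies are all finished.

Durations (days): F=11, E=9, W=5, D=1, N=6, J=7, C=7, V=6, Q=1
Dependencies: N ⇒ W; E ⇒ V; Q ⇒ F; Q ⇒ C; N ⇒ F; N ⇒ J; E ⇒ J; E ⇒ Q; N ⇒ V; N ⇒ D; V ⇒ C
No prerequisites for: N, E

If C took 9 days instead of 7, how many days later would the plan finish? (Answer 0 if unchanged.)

2

Baseline: E→V→C = 9+6+7 = 22 → 22 days.
Since C is critical, the +2 change carries straight to that chain (now 24 days).
That remains the longest chain; total 24 days.
Change in finish: 24 − 22 = +2 days.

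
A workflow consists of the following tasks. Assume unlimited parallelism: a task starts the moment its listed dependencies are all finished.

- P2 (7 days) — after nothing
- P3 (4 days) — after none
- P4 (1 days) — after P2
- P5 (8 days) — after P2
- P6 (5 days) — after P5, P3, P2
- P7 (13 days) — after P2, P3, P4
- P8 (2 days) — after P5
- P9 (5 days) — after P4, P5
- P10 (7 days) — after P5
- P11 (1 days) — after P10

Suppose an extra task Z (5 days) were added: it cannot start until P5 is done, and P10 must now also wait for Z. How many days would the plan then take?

Originally the plan takes 23 days.
With Z inserted, P10 now waits for max(P5, Z).
New critical path: P2→P5→Z→P10→P11 = 7+8+5+7+1 = 28 ⇒ 28 days.

28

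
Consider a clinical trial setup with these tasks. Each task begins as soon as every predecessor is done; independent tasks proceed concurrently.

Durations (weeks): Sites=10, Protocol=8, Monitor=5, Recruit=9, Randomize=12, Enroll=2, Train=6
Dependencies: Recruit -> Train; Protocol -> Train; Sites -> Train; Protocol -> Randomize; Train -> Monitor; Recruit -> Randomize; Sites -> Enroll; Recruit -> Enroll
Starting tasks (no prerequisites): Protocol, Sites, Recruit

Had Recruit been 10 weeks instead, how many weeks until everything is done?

Baseline: Recruit→Randomize = 9+12 = 21 → 21 weeks.
Recruit is on the critical path; changing it to 10 makes that path 22 weeks.
No other chain overtakes it, so the finish is 22 weeks.

22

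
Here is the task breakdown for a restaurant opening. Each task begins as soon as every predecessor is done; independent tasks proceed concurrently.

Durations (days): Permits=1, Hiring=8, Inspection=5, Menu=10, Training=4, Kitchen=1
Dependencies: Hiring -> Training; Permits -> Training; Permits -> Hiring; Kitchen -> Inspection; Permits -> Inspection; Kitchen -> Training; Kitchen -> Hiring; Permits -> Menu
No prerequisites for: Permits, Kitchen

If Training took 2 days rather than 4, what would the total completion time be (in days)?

11

Actual critical path: Permits→Hiring→Training = 1+8+4 = 13 ⇒ 13 days.
Training is on the critical path; changing it to 2 makes that path 11 days.
The critical path is still Permits→Hiring→Training; finish is now 11 days.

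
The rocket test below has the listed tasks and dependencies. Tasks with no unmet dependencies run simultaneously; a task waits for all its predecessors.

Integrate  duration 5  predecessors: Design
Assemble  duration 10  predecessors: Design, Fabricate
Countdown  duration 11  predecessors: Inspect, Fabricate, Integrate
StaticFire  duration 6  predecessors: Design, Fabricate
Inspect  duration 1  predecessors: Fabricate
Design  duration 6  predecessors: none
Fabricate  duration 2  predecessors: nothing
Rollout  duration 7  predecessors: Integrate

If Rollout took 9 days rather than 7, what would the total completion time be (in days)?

22

Baseline: Design→Integrate→Countdown = 6+5+11 = 22 → 22 days.
Rollout is off the critical path — its longest chain is 18 days, giving 4 of slack.
No other chain overtakes it, so the finish is 22 days.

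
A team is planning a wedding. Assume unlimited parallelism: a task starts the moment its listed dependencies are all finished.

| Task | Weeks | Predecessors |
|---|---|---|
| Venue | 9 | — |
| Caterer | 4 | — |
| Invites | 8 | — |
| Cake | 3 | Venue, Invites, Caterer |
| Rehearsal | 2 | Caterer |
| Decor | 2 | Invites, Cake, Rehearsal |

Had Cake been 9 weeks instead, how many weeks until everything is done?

Baseline: Venue→Cake→Decor = 9+3+2 = 14 → 14 weeks.
Cake is on the critical path; changing it to 9 makes that path 20 weeks.
That remains the longest chain; total 20 weeks.

20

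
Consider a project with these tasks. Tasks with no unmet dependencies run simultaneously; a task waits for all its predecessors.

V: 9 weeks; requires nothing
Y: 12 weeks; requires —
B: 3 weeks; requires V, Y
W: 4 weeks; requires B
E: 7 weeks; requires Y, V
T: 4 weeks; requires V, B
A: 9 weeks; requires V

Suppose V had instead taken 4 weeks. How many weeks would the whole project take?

19

Critical path before the change: Y→B→W = 12+3+4 = 19 giving 19 weeks.
V has 1 week of float (longest path through it is 18).
The critical path is still Y→B→W; finish is now 19 weeks.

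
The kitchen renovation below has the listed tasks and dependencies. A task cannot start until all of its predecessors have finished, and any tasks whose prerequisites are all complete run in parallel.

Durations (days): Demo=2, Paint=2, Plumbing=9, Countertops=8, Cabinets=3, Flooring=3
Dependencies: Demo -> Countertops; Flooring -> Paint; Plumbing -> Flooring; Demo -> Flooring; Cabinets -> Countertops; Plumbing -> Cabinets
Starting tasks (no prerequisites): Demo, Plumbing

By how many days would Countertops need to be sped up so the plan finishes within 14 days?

Current finish: 20 days; target: 14.
Countertops is on every critical path, so each day cut from Countertops cuts the finish by one (this holds down to a finish of 14).
Need 20 − 14 = 6 days off Countertops → Countertops becomes 2 days, finish becomes 14.

6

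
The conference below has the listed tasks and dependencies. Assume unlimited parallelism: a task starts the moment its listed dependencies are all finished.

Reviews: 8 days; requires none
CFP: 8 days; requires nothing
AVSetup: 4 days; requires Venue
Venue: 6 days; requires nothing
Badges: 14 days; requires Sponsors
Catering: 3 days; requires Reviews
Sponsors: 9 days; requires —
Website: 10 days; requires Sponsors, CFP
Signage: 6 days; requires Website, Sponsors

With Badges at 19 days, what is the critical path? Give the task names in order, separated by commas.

Sponsors, Badges

Baseline: Sponsors→Website→Signage = 9+10+6 = 25 → 25 days.
Badges has 2 days of float (longest path through it is 23).
New critical path: Sponsors→Badges = 9+19 = 28 ⇒ 28 days.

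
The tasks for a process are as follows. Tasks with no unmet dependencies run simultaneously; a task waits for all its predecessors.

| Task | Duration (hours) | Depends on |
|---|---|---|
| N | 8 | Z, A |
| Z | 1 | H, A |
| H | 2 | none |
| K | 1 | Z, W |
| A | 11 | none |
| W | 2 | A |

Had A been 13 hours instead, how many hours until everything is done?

Baseline: A→Z→N = 11+1+8 = 20 → 20 hours.
Since A is critical, the +2 change carries straight to that chain (now 22 hours).
No other chain overtakes it, so the finish is 22 hours.

22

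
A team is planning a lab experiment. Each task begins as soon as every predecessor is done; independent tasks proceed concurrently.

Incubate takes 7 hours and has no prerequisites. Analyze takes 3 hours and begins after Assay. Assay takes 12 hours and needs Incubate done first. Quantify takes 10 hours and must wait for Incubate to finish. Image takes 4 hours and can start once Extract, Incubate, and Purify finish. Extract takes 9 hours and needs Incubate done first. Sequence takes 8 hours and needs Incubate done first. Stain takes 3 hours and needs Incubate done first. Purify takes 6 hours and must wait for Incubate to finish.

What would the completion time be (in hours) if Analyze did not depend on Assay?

Before: longest chain Incubate→Assay→Analyze = 7+12+3 = 22, finish 22.
Without Assay→Analyze, Analyze's earliest start moves from 19 to 0.
New critical path: Incubate→Extract→Image = 7+9+4 = 20 ⇒ 20 hours.

20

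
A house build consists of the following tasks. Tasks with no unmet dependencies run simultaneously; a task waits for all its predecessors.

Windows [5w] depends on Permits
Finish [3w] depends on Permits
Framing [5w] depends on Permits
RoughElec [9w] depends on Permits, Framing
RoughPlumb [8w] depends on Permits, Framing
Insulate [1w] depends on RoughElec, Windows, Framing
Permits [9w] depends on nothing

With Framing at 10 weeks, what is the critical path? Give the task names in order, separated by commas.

The binding path is Permits→Framing→RoughElec→Insulate = 9+5+9+1 = 24; finish at 24 weeks.
Framing is on the critical path; changing it to 10 makes that path 29 weeks.
No other chain overtakes it, so the finish is 29 weeks.

Permits, Framing, RoughElec, Insulate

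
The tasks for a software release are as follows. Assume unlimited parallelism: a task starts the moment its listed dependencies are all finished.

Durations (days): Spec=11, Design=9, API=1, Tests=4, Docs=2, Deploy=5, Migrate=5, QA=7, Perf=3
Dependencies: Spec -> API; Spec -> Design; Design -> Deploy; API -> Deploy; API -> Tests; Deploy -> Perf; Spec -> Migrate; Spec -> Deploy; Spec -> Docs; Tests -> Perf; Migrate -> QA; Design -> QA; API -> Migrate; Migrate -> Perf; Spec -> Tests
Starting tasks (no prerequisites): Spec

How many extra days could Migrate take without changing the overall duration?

4

The longest chain is Spec→Design→Deploy→Perf = 11+9+5+3 = 28; overall finish 28 days.
Longest path through Migrate: 24 days (earliest finish 17, latest finish 21).
So Migrate can slip 21 − 17 = 4 days.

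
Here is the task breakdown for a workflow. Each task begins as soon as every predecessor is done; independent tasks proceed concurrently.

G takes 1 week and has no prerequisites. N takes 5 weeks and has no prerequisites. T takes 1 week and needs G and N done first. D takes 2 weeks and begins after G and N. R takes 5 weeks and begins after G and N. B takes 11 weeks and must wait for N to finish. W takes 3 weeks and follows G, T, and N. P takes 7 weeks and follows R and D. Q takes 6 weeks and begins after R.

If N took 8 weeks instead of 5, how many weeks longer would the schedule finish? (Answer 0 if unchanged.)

3

As given, the longest chain is N→R→P = 5+5+7 = 17, so the finish is 17 weeks.
N lies on that path, so at 8 weeks the path becomes 20 weeks.
No other chain overtakes it, so the finish is 20 weeks.
Change in finish: 20 − 17 = +3 weeks.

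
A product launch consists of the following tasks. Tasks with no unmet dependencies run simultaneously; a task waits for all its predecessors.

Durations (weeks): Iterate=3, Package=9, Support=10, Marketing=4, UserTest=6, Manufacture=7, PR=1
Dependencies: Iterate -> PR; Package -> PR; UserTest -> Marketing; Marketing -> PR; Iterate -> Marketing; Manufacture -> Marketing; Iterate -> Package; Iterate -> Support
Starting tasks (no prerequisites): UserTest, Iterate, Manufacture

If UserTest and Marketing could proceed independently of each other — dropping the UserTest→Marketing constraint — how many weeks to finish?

Original critical path: Iterate→Package→PR = 3+9+1 = 13 ⇒ 13 weeks.
Dropping UserTest→Marketing doesn't change Marketing's earliest start (7); another predecessor still binds.
After: Iterate→Package→PR = 3+9+1 = 13 → 13 weeks.

13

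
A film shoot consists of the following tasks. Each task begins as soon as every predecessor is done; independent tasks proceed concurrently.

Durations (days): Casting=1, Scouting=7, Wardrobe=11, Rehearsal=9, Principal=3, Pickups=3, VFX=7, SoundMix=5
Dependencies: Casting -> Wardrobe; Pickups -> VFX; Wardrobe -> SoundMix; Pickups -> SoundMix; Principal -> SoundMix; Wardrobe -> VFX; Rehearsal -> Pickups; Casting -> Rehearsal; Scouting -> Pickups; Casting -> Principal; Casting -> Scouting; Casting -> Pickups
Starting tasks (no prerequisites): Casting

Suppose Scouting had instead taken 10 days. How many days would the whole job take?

21

The binding path is Casting→Rehearsal→Pickups→VFX = 1+9+3+7 = 20; finish at 20 days.
The longest path through Scouting is only 18 days, so Scouting has float 2.
Now Casting→Scouting→Pickups→VFX = 1+10+3+7 = 21 is longest, so the finish becomes 21 days.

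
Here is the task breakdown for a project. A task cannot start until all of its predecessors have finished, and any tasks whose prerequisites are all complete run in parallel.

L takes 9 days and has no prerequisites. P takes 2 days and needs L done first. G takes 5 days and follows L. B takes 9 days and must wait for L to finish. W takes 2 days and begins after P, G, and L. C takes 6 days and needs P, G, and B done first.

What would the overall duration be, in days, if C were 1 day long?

Baseline: L→B→C = 9+9+6 = 24 → 24 days.
C lies on that path, so at 1 day the path becomes 19 days.
That remains the longest chain; total 19 days.

19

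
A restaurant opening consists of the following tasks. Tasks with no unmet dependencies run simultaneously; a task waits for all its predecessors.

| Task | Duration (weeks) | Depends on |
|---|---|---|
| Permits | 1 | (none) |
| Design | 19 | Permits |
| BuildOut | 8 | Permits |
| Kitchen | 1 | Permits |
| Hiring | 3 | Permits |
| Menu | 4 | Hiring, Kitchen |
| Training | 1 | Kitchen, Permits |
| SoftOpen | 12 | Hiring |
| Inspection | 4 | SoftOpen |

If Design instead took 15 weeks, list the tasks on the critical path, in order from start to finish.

Critical path before the change: Permits→Design = 1+19 = 20 giving 20 weeks.
Since Design is critical, the -4 change carries straight to that chain (now 16 weeks).
Now Permits→Hiring→SoftOpen→Inspection = 1+3+12+4 = 20 is longest, so the finish becomes 20 weeks.

Permits, Hiring, SoftOpen, Inspection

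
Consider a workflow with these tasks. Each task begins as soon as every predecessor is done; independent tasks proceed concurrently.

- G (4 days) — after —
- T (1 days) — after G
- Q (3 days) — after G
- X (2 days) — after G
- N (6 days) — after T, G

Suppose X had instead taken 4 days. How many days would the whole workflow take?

11

As given, the longest chain is G→T→N = 4+1+6 = 11, so the finish is 11 days.
X has 5 days of float (longest path through it is 6).
The critical path is still G→T→N; finish is now 11 days.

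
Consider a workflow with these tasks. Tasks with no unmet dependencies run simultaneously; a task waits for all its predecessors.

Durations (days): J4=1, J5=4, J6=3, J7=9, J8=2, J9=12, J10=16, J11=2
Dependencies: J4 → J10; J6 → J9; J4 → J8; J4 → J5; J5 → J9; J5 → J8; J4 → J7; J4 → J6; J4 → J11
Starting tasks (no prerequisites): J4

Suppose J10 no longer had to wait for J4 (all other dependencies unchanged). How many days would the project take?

Before: longest chain J4→J5→J9 = 1+4+12 = 17, finish 17.
Without J4→J10, J10's earliest start moves from 1 to 0.
New critical path: J4→J5→J9 = 1+4+12 = 17 ⇒ 17 days.

17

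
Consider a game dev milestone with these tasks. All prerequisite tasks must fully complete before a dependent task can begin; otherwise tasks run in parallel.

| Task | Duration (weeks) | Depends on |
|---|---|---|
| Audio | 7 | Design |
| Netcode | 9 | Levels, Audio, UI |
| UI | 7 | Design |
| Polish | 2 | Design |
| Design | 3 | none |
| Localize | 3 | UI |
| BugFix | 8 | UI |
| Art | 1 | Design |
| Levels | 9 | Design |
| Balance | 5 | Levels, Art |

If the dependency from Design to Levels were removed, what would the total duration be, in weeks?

19

With the dependency in place, Design→Levels→Netcode = 3+9+9 = 21 sets the finish at 21 weeks.
Without Design→Levels, Levels's earliest start moves from 3 to 0.
The longest chain is now Design→Audio→Netcode = 3+7+9 = 19, so the plan takes 19 weeks.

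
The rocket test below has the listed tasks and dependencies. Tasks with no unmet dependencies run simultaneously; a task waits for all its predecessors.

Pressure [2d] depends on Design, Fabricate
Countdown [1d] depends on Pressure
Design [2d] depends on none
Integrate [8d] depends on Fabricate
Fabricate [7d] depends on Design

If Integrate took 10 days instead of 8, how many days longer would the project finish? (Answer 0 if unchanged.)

The binding path is Design→Fabricate→Integrate = 2+7+8 = 17; finish at 17 days.
Integrate lies on that path, so at 10 days the path becomes 19 days.
The critical path is still Design→Fabricate→Integrate; finish is now 19 days.
Change in finish: 19 − 17 = +2 days.

2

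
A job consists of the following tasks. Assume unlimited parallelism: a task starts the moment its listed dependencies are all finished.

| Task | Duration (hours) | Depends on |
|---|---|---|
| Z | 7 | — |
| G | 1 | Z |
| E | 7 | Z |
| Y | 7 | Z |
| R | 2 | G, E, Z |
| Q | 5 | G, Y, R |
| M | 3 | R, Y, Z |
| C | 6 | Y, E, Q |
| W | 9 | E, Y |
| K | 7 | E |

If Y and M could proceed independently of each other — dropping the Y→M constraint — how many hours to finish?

27

With the dependency in place, Z→E→R→Q→C = 7+7+2+5+6 = 27 sets the finish at 27 hours.
Dropping Y→M doesn't change M's earliest start (16); another predecessor still binds.
New critical path: Z→E→R→Q→C = 7+7+2+5+6 = 27 ⇒ 27 hours.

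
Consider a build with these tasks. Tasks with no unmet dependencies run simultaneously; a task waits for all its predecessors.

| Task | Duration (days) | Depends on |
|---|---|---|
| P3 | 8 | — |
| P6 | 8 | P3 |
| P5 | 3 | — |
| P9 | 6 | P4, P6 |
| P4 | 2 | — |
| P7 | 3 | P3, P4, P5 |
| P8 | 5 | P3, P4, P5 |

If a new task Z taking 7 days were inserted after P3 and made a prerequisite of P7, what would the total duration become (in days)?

Originally the project takes 22 days.
With Z inserted, P7 now waits for max(P3, P4, P5, Z).
New critical path: P3→P6→P9 = 8+8+6 = 22 ⇒ 22 days.

22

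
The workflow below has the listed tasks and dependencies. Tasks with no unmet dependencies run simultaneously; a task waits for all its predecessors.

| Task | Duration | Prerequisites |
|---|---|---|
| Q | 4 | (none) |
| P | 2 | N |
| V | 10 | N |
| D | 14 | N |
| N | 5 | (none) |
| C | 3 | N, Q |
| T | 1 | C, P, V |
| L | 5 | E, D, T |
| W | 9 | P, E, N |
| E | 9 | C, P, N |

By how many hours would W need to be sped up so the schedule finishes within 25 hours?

1

Current finish: 26 hours; target: 25.
W is on every critical path, so each hour cut from W cuts the finish by one (this holds down to a finish of 24).
Need 26 − 25 = 1 hour off W → W becomes 8 hours, finish becomes 25.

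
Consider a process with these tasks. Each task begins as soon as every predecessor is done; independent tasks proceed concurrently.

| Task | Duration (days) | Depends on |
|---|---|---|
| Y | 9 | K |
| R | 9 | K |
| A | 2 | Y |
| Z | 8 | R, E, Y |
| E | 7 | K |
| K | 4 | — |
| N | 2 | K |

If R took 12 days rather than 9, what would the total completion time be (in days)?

24

Critical path before the change: K→R→Z = 4+9+8 = 21 giving 21 days.
R is on the critical path; changing it to 12 makes that path 24 days.
No other chain overtakes it, so the finish is 24 days.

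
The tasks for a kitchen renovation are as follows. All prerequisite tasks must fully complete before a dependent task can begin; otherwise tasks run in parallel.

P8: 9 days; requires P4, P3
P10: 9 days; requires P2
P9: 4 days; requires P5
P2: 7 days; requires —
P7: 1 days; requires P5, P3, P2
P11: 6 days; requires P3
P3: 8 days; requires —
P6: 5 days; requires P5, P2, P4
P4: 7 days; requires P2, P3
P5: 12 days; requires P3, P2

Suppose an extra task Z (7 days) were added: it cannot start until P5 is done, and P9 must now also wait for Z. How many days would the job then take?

Originally the job takes 25 days.
With Z inserted, P9 now waits for max(P5, Z).
New critical path: P3→P5→Z→P9 = 8+12+7+4 = 31 ⇒ 31 days.

31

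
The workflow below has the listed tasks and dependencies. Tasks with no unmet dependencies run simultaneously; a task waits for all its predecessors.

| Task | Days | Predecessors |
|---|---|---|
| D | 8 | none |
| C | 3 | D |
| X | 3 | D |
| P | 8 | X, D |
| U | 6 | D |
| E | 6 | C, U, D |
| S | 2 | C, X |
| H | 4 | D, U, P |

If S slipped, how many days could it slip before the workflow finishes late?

10

The longest chain is D→X→P→H = 8+3+8+4 = 23; overall finish 23 days.
S finishes as early as 13 and must finish by 23.
Slack of S = 21 − 11 = 10 days.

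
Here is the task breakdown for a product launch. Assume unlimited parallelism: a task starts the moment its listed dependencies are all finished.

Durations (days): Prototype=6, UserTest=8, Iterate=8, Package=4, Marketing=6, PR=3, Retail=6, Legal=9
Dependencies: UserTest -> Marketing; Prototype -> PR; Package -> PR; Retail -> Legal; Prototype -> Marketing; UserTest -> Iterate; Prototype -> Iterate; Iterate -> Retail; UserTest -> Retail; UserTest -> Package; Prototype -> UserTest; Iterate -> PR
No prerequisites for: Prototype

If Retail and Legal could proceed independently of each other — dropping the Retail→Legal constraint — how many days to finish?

28

Original critical path: Prototype→UserTest→Iterate→Retail→Legal = 6+8+8+6+9 = 37 ⇒ 37 days.
Without Retail→Legal, Legal's earliest start moves from 28 to 0.
New critical path: Prototype→UserTest→Iterate→Retail = 6+8+8+6 = 28 ⇒ 28 days.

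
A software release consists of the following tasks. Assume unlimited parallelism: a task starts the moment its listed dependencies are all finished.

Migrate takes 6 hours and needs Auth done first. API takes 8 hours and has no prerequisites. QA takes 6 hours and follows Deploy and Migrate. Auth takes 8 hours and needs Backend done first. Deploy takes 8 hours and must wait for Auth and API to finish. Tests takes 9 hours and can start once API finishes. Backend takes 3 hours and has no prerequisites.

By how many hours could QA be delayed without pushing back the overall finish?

Critical path: Backend→Auth→Deploy→QA = 3+8+8+6 = 25, so the finish is 25 hours.
Longest path through QA: 25 hours (earliest finish 25, latest finish 25).
So QA can slip 25 − 25 = 0 hours.

0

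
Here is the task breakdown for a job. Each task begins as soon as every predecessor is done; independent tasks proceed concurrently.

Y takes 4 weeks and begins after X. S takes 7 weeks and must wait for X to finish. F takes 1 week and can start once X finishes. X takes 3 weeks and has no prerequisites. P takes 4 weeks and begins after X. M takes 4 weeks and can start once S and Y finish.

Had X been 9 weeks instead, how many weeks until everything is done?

20

The binding path is X→S→M = 3+7+4 = 14; finish at 14 weeks.
Since X is critical, the +6 change carries straight to that chain (now 20 weeks).
The critical path is still X→S→M; finish is now 20 weeks.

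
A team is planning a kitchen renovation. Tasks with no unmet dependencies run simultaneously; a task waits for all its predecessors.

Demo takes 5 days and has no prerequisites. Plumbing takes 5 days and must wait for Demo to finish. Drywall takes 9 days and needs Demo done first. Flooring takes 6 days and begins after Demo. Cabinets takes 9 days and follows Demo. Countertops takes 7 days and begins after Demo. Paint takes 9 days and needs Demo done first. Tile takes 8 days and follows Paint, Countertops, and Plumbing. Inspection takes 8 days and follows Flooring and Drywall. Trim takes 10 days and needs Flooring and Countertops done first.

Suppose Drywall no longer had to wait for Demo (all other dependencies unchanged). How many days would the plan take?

Before: longest chain Demo→Drywall→Inspection = 5+9+8 = 22, finish 22.
Without Demo→Drywall, Drywall's earliest start moves from 5 to 0.
The longest chain is now Demo→Countertops→Trim = 5+7+10 = 22, so the plan takes 22 days.

22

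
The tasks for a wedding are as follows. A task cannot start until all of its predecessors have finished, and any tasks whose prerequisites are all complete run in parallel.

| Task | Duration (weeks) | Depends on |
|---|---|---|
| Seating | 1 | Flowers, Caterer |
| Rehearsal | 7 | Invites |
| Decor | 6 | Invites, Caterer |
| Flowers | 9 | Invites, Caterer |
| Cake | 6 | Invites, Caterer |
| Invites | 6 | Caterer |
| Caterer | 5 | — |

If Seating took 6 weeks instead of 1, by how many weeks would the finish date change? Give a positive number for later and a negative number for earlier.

The binding path is Caterer→Invites→Flowers→Seating = 5+6+9+1 = 21; finish at 21 weeks.
Since Seating is critical, the +5 change carries straight to that chain (now 26 weeks).
The critical path is still Caterer→Invites→Flowers→Seating; finish is now 26 weeks.
Change in finish: 26 − 21 = +5 weeks.

5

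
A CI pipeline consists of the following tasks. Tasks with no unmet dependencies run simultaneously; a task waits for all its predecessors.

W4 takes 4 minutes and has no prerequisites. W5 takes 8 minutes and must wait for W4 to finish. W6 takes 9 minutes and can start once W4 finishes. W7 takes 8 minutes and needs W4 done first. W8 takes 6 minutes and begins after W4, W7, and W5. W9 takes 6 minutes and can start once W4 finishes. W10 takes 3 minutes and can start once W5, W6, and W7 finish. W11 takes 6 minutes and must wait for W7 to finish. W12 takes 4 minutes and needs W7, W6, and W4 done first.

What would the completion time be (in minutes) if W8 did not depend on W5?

18

Original critical path: W4→W5→W8 = 4+8+6 = 18 ⇒ 18 minutes.
Dropping W5→W8 doesn't change W8's earliest start (12); another predecessor still binds.
New critical path: W4→W7→W8 = 4+8+6 = 18 ⇒ 18 minutes.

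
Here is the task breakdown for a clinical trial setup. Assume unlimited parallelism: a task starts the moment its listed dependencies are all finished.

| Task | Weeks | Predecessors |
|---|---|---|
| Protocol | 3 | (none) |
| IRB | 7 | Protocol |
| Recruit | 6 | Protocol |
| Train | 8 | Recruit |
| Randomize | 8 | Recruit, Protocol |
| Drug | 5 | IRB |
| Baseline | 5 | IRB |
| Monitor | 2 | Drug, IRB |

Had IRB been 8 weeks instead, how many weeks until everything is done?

18

As given, the longest chain is Protocol→IRB→Drug→Monitor = 3+7+5+2 = 17, so the finish is 17 weeks.
Since IRB is critical, the +1 change carries straight to that chain (now 18 weeks).
The critical path is still Protocol→IRB→Drug→Monitor; finish is now 18 weeks.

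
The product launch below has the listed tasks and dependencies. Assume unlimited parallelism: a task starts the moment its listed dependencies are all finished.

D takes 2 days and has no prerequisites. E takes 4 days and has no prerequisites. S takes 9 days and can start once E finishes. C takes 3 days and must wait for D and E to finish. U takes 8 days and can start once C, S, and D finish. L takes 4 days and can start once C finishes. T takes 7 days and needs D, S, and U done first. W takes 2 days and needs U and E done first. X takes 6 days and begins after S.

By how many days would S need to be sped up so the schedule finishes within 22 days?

6

Current finish: 28 days; target: 22.
S is on every critical path, so each day cut from S cuts the finish by one (this holds down to a finish of 22).
Need 28 − 22 = 6 days off S → S becomes 3 days, finish becomes 22.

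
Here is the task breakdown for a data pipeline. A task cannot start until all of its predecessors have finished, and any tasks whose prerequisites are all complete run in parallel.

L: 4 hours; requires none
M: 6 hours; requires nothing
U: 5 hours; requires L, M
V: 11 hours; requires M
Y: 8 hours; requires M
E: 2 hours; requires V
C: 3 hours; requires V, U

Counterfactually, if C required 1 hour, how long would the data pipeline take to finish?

19

Critical path before the change: M→V→C = 6+11+3 = 20 giving 20 hours.
C lies on that path, so at 1 hour the path becomes 18 hours.
The binding chain switches to M→V→E = 6+11+2 = 19; finish 19 hours.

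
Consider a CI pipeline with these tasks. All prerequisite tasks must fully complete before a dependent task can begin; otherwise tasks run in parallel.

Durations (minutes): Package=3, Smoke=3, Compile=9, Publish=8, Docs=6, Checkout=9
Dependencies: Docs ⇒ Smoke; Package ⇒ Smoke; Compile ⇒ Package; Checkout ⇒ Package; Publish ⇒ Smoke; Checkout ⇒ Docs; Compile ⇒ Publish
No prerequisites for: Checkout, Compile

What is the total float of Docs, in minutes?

2

Critical path: Compile→Publish→Smoke = 9+8+3 = 20, so the finish is 20 minutes.
The longest chain containing Docs totals 18 minutes.
So Docs can slip 17 − 15 = 2 minutes.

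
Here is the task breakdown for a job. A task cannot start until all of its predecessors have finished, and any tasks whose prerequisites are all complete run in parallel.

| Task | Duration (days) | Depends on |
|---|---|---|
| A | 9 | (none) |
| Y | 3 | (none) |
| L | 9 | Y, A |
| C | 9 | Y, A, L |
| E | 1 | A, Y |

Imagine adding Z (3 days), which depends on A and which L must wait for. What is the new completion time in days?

30

Originally the plan takes 27 days.
With Z inserted, L now waits for max(Y, A, Z).
New critical path: A→Z→L→C = 9+3+9+9 = 30 ⇒ 30 days.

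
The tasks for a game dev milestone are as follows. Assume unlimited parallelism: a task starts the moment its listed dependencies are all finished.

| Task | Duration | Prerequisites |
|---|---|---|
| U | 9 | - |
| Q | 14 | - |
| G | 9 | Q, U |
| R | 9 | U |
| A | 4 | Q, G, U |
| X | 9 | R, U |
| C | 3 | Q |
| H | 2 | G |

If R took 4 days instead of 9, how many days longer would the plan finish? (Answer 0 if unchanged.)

0

Actual critical path: U→R→X = 9+9+9 = 27 ⇒ 27 days.
R lies on that path, so at 4 days the path becomes 22 days.
New critical path: Q→G→A = 14+9+4 = 27 ⇒ 27 days.
Change in finish: 27 − 27 = +0 days.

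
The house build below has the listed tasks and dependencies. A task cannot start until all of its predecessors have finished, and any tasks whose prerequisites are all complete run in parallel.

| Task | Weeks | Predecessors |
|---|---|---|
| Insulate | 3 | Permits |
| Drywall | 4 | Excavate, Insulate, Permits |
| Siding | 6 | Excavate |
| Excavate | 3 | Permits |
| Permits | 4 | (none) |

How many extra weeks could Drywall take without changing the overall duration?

2

The longest chain is Permits→Excavate→Siding = 4+3+6 = 13; overall finish 13 weeks.
The longest chain containing Drywall totals 11 weeks.
So Drywall can slip 13 − 11 = 2 weeks.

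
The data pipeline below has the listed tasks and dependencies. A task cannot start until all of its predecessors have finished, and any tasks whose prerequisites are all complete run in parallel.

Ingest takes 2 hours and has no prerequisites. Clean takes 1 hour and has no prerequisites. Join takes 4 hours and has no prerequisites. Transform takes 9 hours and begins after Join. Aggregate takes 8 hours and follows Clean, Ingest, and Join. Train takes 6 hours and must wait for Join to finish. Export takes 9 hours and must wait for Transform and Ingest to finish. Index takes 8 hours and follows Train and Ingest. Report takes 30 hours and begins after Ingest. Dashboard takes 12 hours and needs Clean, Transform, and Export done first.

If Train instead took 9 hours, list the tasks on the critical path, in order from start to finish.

Critical path before the change: Join→Transform→Export→Dashboard = 4+9+9+12 = 34 giving 34 hours.
The longest path through Train is only 18 hours, so Train has float 16.
That remains the longest chain; total 34 hours.

Join, Transform, Export, Dashboard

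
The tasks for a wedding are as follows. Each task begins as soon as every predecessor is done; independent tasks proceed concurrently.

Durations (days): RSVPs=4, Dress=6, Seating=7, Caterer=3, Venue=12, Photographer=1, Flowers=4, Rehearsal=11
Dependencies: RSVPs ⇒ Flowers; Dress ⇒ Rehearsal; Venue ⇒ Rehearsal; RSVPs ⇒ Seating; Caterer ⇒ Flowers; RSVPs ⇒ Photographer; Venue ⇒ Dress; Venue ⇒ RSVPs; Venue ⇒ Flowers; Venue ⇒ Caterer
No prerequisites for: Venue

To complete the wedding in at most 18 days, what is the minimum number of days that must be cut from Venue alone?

11

Current finish: 29 days; target: 18.
Venue is on every critical path, so each day cut from Venue cuts the finish by one (this holds down to a finish of 18).
Need 29 − 18 = 11 days off Venue → Venue becomes 1 day, finish becomes 18.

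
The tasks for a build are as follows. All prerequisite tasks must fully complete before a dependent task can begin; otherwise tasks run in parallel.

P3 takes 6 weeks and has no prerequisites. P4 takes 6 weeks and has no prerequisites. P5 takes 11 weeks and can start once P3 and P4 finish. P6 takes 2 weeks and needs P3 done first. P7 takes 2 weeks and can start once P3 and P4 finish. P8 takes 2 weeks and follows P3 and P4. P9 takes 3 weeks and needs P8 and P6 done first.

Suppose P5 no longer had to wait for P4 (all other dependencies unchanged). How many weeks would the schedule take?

17

Original critical path: P3→P5 = 6+11 = 17 ⇒ 17 weeks.
Dropping P4→P5 doesn't change P5's earliest start (6); another predecessor still binds.
The longest chain is now P3→P5 = 6+11 = 17, so the schedule takes 17 weeks.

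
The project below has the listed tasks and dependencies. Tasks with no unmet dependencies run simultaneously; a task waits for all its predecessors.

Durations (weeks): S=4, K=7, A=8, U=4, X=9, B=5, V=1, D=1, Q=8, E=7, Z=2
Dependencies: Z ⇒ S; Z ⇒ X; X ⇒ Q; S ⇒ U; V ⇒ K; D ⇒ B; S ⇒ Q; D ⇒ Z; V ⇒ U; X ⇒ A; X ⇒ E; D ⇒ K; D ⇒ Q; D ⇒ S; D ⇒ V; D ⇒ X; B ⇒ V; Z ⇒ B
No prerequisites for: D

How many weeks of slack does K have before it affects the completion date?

4

Critical path: D→Z→X→A = 1+2+9+8 = 20, so the finish is 20 weeks.
K finishes as early as 16 and must finish by 20.
So K can slip 20 − 16 = 4 weeks.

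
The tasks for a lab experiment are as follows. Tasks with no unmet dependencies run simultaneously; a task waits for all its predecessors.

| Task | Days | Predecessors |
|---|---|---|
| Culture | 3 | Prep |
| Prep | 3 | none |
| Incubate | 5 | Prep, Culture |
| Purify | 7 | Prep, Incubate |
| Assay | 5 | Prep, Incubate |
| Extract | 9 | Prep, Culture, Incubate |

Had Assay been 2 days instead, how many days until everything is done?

20

Actual critical path: Prep→Culture→Incubate→Extract = 3+3+5+9 = 20 ⇒ 20 days.
The longest path through Assay is only 16 days, so Assay has float 4.
That remains the longest chain; total 20 days.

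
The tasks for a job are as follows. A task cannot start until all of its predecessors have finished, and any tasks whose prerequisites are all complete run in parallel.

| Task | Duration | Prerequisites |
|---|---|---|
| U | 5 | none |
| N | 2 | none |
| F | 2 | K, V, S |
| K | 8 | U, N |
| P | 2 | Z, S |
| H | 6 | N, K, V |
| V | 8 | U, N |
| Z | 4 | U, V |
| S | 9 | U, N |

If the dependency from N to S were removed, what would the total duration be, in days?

Before: longest chain U→V→H = 5+8+6 = 19, finish 19.
Dropping N→S doesn't change S's earliest start (5); another predecessor still binds.
New critical path: U→V→H = 5+8+6 = 19 ⇒ 19 days.

19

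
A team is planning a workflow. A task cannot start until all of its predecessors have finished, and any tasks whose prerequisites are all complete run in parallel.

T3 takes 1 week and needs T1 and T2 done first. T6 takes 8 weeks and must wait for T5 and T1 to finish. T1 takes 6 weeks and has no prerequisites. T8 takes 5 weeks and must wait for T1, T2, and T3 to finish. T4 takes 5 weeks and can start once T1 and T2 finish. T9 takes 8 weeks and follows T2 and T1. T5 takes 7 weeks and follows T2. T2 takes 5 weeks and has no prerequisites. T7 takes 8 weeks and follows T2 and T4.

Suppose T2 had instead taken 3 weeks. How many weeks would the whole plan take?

The binding path is T2→T5→T6 = 5+7+8 = 20; finish at 20 weeks.
T2 is on the critical path; changing it to 3 makes that path 18 weeks.
The binding chain switches to T1→T4→T7 = 6+5+8 = 19; finish 19 weeks.

19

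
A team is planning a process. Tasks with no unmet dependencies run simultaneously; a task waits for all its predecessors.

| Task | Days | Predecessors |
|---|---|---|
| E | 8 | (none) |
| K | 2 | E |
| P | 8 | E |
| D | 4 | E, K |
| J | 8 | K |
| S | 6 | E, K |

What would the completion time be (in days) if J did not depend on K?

Before: longest chain E→K→J = 8+2+8 = 18, finish 18.
Without K→J, J's earliest start moves from 10 to 0.
After: E→K→S = 8+2+6 = 16 → 16 days.

16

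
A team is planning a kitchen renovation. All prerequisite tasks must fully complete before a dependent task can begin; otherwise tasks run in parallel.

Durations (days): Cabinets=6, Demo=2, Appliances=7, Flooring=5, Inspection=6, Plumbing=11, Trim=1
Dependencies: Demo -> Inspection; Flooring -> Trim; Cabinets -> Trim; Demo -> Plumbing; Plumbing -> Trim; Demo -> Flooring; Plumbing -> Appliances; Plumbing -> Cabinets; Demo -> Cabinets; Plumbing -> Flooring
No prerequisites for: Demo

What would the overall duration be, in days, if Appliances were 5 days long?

Critical path before the change: Demo→Plumbing→Appliances = 2+11+7 = 20 giving 20 days.
Appliances is on the critical path; changing it to 5 makes that path 18 days.
The binding chain switches to Demo→Plumbing→Cabinets→Trim = 2+11+6+1 = 20; finish 20 days.

20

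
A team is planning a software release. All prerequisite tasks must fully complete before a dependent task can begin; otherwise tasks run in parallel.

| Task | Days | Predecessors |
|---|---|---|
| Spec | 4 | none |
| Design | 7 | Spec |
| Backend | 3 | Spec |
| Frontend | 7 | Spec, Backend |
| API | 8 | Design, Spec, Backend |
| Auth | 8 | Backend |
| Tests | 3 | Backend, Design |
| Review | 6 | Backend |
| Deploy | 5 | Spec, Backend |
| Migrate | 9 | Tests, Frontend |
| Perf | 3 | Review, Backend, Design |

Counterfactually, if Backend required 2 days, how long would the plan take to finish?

23

Baseline: Spec→Backend→Frontend→Migrate = 4+3+7+9 = 23 → 23 days.
Backend lies on that path, so at 2 days the path becomes 22 days.
The binding chain switches to Spec→Design→Tests→Migrate = 4+7+3+9 = 23; finish 23 days.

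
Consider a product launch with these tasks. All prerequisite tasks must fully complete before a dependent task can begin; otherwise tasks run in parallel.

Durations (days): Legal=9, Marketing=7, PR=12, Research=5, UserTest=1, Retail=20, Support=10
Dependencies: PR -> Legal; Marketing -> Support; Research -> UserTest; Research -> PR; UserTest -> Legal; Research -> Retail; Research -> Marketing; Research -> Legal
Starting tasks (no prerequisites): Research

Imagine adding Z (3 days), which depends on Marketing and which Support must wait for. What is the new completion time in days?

Originally the plan takes 26 days.
With Z inserted, Support now waits for max(Marketing, Z).
New critical path: Research→PR→Legal = 5+12+9 = 26 ⇒ 26 days.

26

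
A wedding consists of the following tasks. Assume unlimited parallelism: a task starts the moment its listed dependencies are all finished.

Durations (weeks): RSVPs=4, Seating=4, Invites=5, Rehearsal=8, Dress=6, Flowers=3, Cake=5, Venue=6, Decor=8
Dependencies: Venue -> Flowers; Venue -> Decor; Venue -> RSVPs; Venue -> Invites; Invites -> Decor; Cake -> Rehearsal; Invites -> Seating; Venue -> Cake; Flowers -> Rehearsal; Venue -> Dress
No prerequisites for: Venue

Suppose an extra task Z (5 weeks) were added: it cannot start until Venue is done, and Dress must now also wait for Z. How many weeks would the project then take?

19

Originally the project takes 19 weeks.
With Z inserted, Dress now waits for max(Venue, Z).
New critical path: Venue→Invites→Decor = 6+5+8 = 19 ⇒ 19 weeks.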